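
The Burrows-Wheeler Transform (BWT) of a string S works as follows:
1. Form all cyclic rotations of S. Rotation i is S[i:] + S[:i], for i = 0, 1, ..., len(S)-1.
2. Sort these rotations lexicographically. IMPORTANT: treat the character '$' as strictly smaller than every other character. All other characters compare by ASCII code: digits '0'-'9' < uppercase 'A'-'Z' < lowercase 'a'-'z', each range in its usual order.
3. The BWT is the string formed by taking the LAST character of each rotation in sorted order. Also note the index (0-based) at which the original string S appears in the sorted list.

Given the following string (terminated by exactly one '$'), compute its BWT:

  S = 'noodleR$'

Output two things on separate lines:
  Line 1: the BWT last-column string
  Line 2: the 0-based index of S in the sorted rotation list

Answer: Reold$on
5

Derivation:
All 8 rotations (rotation i = S[i:]+S[:i]):
  rot[0] = noodleR$
  rot[1] = oodleR$n
  rot[2] = odleR$no
  rot[3] = dleR$noo
  rot[4] = leR$nood
  rot[5] = eR$noodl
  rot[6] = R$noodle
  rot[7] = $noodleR
Sorted (with $ < everything):
  sorted[0] = $noodleR  (last char: 'R')
  sorted[1] = R$noodle  (last char: 'e')
  sorted[2] = dleR$noo  (last char: 'o')
  sorted[3] = eR$noodl  (last char: 'l')
  sorted[4] = leR$nood  (last char: 'd')
  sorted[5] = noodleR$  (last char: '$')
  sorted[6] = odleR$no  (last char: 'o')
  sorted[7] = oodleR$n  (last char: 'n')
Last column: Reold$on
Original string S is at sorted index 5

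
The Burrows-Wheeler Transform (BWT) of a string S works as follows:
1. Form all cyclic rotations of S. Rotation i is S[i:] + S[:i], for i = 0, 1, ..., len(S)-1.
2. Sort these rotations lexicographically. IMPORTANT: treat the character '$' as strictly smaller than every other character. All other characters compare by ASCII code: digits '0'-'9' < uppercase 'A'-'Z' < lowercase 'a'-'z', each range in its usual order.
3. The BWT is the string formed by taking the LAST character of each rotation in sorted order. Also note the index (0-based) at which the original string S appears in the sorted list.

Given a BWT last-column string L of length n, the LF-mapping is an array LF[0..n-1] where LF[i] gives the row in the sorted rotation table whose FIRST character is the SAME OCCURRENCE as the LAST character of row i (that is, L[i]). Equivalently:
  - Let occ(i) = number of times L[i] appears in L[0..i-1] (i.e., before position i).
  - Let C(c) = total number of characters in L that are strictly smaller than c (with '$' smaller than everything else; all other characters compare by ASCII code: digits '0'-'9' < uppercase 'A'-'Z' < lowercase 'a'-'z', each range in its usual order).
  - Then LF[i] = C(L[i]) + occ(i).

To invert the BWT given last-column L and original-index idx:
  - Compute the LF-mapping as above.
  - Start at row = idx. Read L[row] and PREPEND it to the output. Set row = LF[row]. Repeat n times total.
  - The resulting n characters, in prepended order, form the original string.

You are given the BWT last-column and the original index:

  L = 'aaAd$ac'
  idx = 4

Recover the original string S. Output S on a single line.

LF mapping: 2 3 1 6 0 4 5
Walk LF starting at row 4, prepending L[row]:
  step 1: row=4, L[4]='$', prepend. Next row=LF[4]=0
  step 2: row=0, L[0]='a', prepend. Next row=LF[0]=2
  step 3: row=2, L[2]='A', prepend. Next row=LF[2]=1
  step 4: row=1, L[1]='a', prepend. Next row=LF[1]=3
  step 5: row=3, L[3]='d', prepend. Next row=LF[3]=6
  step 6: row=6, L[6]='c', prepend. Next row=LF[6]=5
  step 7: row=5, L[5]='a', prepend. Next row=LF[5]=4
Reversed output: acdaAa$

Answer: acdaAa$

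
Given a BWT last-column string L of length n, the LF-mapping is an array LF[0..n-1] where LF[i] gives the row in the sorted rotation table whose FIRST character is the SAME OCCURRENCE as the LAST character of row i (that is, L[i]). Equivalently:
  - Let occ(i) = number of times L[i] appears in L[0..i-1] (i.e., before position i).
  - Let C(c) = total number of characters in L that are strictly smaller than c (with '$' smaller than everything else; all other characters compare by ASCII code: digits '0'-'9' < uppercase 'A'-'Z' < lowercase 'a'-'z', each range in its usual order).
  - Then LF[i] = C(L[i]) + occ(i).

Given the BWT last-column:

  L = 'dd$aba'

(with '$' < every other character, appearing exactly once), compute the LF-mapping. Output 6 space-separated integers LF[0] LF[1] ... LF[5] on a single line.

Char counts: '$':1, 'a':2, 'b':1, 'd':2
C (first-col start): C('$')=0, C('a')=1, C('b')=3, C('d')=4
L[0]='d': occ=0, LF[0]=C('d')+0=4+0=4
L[1]='d': occ=1, LF[1]=C('d')+1=4+1=5
L[2]='$': occ=0, LF[2]=C('$')+0=0+0=0
L[3]='a': occ=0, LF[3]=C('a')+0=1+0=1
L[4]='b': occ=0, LF[4]=C('b')+0=3+0=3
L[5]='a': occ=1, LF[5]=C('a')+1=1+1=2

Answer: 4 5 0 1 3 2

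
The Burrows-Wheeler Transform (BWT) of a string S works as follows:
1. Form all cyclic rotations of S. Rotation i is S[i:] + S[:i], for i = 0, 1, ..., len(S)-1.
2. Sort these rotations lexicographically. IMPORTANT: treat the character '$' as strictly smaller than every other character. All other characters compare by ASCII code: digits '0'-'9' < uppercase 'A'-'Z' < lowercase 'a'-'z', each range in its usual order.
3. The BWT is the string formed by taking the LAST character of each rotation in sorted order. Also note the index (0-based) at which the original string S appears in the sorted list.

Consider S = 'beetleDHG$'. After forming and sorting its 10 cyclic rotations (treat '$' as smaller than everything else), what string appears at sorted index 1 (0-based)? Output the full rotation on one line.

All 10 rotations (rotation i = S[i:]+S[:i]):
  rot[0] = beetleDHG$
  rot[1] = eetleDHG$b
  rot[2] = etleDHG$be
  rot[3] = tleDHG$bee
  rot[4] = leDHG$beet
  rot[5] = eDHG$beetl
  rot[6] = DHG$beetle
  rot[7] = HG$beetleD
  rot[8] = G$beetleDH
  rot[9] = $beetleDHG
Sorted (with $ < everything):
  sorted[0] = $beetleDHG
  sorted[1] = DHG$beetle
  sorted[2] = G$beetleDH
  sorted[3] = HG$beetleD
  sorted[4] = beetleDHG$
  sorted[5] = eDHG$beetl
  sorted[6] = eetleDHG$b
  sorted[7] = etleDHG$be
  sorted[8] = leDHG$beet
  sorted[9] = tleDHG$bee
sorted[1] = DHG$beetle

Answer: DHG$beetle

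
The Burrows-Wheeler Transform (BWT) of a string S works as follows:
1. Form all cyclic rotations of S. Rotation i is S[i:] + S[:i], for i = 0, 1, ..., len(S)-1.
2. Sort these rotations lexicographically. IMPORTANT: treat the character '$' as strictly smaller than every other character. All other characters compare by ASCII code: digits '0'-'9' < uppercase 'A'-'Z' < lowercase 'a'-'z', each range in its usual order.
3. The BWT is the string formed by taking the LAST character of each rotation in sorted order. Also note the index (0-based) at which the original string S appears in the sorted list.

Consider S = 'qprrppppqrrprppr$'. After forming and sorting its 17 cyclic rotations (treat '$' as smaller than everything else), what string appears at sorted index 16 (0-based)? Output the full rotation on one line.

All 17 rotations (rotation i = S[i:]+S[:i]):
  rot[0] = qprrppppqrrprppr$
  rot[1] = prrppppqrrprppr$q
  rot[2] = rrppppqrrprppr$qp
  rot[3] = rppppqrrprppr$qpr
  rot[4] = ppppqrrprppr$qprr
  rot[5] = pppqrrprppr$qprrp
  rot[6] = ppqrrprppr$qprrpp
  rot[7] = pqrrprppr$qprrppp
  rot[8] = qrrprppr$qprrpppp
  rot[9] = rrprppr$qprrppppq
  rot[10] = rprppr$qprrppppqr
  rot[11] = prppr$qprrppppqrr
  rot[12] = rppr$qprrppppqrrp
  rot[13] = ppr$qprrppppqrrpr
  rot[14] = pr$qprrppppqrrprp
  rot[15] = r$qprrppppqrrprpp
  rot[16] = $qprrppppqrrprppr
Sorted (with $ < everything):
  sorted[0] = $qprrppppqrrprppr
  sorted[1] = ppppqrrprppr$qprr
  sorted[2] = pppqrrprppr$qprrp
  sorted[3] = ppqrrprppr$qprrpp
  sorted[4] = ppr$qprrppppqrrpr
  sorted[5] = pqrrprppr$qprrppp
  sorted[6] = pr$qprrppppqrrprp
  sorted[7] = prppr$qprrppppqrr
  sorted[8] = prrppppqrrprppr$q
  sorted[9] = qprrppppqrrprppr$
  sorted[10] = qrrprppr$qprrpppp
  sorted[11] = r$qprrppppqrrprpp
  sorted[12] = rppppqrrprppr$qpr
  sorted[13] = rppr$qprrppppqrrp
  sorted[14] = rprppr$qprrppppqr
  sorted[15] = rrppppqrrprppr$qp
  sorted[16] = rrprppr$qprrppppq
sorted[16] = rrprppr$qprrppppq

Answer: rrprppr$qprrppppq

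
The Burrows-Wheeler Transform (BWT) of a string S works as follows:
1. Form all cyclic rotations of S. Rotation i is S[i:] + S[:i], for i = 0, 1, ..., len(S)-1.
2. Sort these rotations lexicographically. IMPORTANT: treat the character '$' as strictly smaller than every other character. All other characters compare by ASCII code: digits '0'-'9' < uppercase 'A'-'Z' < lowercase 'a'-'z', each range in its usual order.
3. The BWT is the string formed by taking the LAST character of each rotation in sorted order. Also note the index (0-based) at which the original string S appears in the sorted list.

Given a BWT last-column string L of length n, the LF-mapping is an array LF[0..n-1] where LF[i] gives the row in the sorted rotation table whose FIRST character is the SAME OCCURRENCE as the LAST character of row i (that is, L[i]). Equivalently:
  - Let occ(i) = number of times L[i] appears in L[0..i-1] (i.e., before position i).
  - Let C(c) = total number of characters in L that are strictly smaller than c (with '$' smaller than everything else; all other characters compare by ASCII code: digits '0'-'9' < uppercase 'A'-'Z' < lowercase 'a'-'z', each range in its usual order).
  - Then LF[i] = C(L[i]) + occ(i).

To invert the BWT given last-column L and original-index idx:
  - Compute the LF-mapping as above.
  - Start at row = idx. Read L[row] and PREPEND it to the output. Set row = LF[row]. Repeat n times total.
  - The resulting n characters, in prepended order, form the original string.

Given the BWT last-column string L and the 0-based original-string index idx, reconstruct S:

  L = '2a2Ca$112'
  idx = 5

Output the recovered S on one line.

LF mapping: 3 7 4 6 8 0 1 2 5
Walk LF starting at row 5, prepending L[row]:
  step 1: row=5, L[5]='$', prepend. Next row=LF[5]=0
  step 2: row=0, L[0]='2', prepend. Next row=LF[0]=3
  step 3: row=3, L[3]='C', prepend. Next row=LF[3]=6
  step 4: row=6, L[6]='1', prepend. Next row=LF[6]=1
  step 5: row=1, L[1]='a', prepend. Next row=LF[1]=7
  step 6: row=7, L[7]='1', prepend. Next row=LF[7]=2
  step 7: row=2, L[2]='2', prepend. Next row=LF[2]=4
  step 8: row=4, L[4]='a', prepend. Next row=LF[4]=8
  step 9: row=8, L[8]='2', prepend. Next row=LF[8]=5
Reversed output: 2a21a1C2$

Answer: 2a21a1C2$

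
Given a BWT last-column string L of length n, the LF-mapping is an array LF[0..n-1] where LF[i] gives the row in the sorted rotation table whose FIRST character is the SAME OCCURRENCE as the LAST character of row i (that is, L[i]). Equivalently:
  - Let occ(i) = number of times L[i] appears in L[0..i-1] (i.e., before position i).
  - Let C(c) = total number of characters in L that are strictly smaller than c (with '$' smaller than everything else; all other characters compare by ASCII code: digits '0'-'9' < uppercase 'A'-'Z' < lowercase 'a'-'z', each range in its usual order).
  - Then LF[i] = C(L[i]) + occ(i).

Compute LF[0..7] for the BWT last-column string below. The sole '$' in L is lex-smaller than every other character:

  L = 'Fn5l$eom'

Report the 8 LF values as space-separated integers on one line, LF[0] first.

Answer: 2 6 1 4 0 3 7 5

Derivation:
Char counts: '$':1, '5':1, 'F':1, 'e':1, 'l':1, 'm':1, 'n':1, 'o':1
C (first-col start): C('$')=0, C('5')=1, C('F')=2, C('e')=3, C('l')=4, C('m')=5, C('n')=6, C('o')=7
L[0]='F': occ=0, LF[0]=C('F')+0=2+0=2
L[1]='n': occ=0, LF[1]=C('n')+0=6+0=6
L[2]='5': occ=0, LF[2]=C('5')+0=1+0=1
L[3]='l': occ=0, LF[3]=C('l')+0=4+0=4
L[4]='$': occ=0, LF[4]=C('$')+0=0+0=0
L[5]='e': occ=0, LF[5]=C('e')+0=3+0=3
L[6]='o': occ=0, LF[6]=C('o')+0=7+0=7
L[7]='m': occ=0, LF[7]=C('m')+0=5+0=5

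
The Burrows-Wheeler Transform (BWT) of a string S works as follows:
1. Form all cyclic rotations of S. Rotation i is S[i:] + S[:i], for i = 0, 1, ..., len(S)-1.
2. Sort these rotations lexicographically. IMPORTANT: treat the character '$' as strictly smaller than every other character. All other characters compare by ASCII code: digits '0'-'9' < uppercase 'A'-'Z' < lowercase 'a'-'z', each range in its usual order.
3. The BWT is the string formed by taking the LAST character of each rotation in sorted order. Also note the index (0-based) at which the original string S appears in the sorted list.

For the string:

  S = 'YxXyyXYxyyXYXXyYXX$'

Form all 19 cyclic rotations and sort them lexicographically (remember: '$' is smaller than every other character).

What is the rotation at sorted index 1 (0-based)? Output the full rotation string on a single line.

Answer: X$YxXyyXYxyyXYXXyYX

Derivation:
All 19 rotations (rotation i = S[i:]+S[:i]):
  rot[0] = YxXyyXYxyyXYXXyYXX$
  rot[1] = xXyyXYxyyXYXXyYXX$Y
  rot[2] = XyyXYxyyXYXXyYXX$Yx
  rot[3] = yyXYxyyXYXXyYXX$YxX
  rot[4] = yXYxyyXYXXyYXX$YxXy
  rot[5] = XYxyyXYXXyYXX$YxXyy
  rot[6] = YxyyXYXXyYXX$YxXyyX
  rot[7] = xyyXYXXyYXX$YxXyyXY
  rot[8] = yyXYXXyYXX$YxXyyXYx
  rot[9] = yXYXXyYXX$YxXyyXYxy
  rot[10] = XYXXyYXX$YxXyyXYxyy
  rot[11] = YXXyYXX$YxXyyXYxyyX
  rot[12] = XXyYXX$YxXyyXYxyyXY
  rot[13] = XyYXX$YxXyyXYxyyXYX
  rot[14] = yYXX$YxXyyXYxyyXYXX
  rot[15] = YXX$YxXyyXYxyyXYXXy
  rot[16] = XX$YxXyyXYxyyXYXXyY
  rot[17] = X$YxXyyXYxyyXYXXyYX
  rot[18] = $YxXyyXYxyyXYXXyYXX
Sorted (with $ < everything):
  sorted[0] = $YxXyyXYxyyXYXXyYXX
  sorted[1] = X$YxXyyXYxyyXYXXyYX
  sorted[2] = XX$YxXyyXYxyyXYXXyY
  sorted[3] = XXyYXX$YxXyyXYxyyXY
  sorted[4] = XYXXyYXX$YxXyyXYxyy
  sorted[5] = XYxyyXYXXyYXX$YxXyy
  sorted[6] = XyYXX$YxXyyXYxyyXYX
  sorted[7] = XyyXYxyyXYXXyYXX$Yx
  sorted[8] = YXX$YxXyyXYxyyXYXXy
  sorted[9] = YXXyYXX$YxXyyXYxyyX
  sorted[10] = YxXyyXYxyyXYXXyYXX$
  sorted[11] = YxyyXYXXyYXX$YxXyyX
  sorted[12] = xXyyXYxyyXYXXyYXX$Y
  sorted[13] = xyyXYXXyYXX$YxXyyXY
  sorted[14] = yXYXXyYXX$YxXyyXYxy
  sorted[15] = yXYxyyXYXXyYXX$YxXy
  sorted[16] = yYXX$YxXyyXYxyyXYXX
  sorted[17] = yyXYXXyYXX$YxXyyXYx
  sorted[18] = yyXYxyyXYXXyYXX$YxX
sorted[1] = X$YxXyyXYxyyXYXXyYX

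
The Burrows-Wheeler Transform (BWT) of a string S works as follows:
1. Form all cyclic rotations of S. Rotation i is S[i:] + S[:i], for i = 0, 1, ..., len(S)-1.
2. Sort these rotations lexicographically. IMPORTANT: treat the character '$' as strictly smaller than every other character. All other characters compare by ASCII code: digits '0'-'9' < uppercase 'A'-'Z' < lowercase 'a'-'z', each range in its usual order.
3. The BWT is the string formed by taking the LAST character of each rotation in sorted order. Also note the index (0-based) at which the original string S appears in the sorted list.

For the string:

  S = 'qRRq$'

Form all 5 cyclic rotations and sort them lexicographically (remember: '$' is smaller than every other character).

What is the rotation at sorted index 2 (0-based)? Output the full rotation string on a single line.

All 5 rotations (rotation i = S[i:]+S[:i]):
  rot[0] = qRRq$
  rot[1] = RRq$q
  rot[2] = Rq$qR
  rot[3] = q$qRR
  rot[4] = $qRRq
Sorted (with $ < everything):
  sorted[0] = $qRRq
  sorted[1] = RRq$q
  sorted[2] = Rq$qR
  sorted[3] = q$qRR
  sorted[4] = qRRq$
sorted[2] = Rq$qR

Answer: Rq$qR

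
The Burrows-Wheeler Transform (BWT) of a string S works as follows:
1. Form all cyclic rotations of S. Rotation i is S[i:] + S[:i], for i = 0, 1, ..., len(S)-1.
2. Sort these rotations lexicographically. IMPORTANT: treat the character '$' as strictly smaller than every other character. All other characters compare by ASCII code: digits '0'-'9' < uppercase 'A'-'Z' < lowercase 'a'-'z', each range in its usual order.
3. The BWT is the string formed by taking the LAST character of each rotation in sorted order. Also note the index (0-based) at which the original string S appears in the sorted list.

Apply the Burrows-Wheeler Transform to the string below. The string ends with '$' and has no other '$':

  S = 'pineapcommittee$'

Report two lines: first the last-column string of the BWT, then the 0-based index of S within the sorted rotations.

Answer: eepentpmmoica$ti
13

Derivation:
All 16 rotations (rotation i = S[i:]+S[:i]):
  rot[0] = pineapcommittee$
  rot[1] = ineapcommittee$p
  rot[2] = neapcommittee$pi
  rot[3] = eapcommittee$pin
  rot[4] = apcommittee$pine
  rot[5] = pcommittee$pinea
  rot[6] = committee$pineap
  rot[7] = ommittee$pineapc
  rot[8] = mmittee$pineapco
  rot[9] = mittee$pineapcom
  rot[10] = ittee$pineapcomm
  rot[11] = ttee$pineapcommi
  rot[12] = tee$pineapcommit
  rot[13] = ee$pineapcommitt
  rot[14] = e$pineapcommitte
  rot[15] = $pineapcommittee
Sorted (with $ < everything):
  sorted[0] = $pineapcommittee  (last char: 'e')
  sorted[1] = apcommittee$pine  (last char: 'e')
  sorted[2] = committee$pineap  (last char: 'p')
  sorted[3] = e$pineapcommitte  (last char: 'e')
  sorted[4] = eapcommittee$pin  (last char: 'n')
  sorted[5] = ee$pineapcommitt  (last char: 't')
  sorted[6] = ineapcommittee$p  (last char: 'p')
  sorted[7] = ittee$pineapcomm  (last char: 'm')
  sorted[8] = mittee$pineapcom  (last char: 'm')
  sorted[9] = mmittee$pineapco  (last char: 'o')
  sorted[10] = neapcommittee$pi  (last char: 'i')
  sorted[11] = ommittee$pineapc  (last char: 'c')
  sorted[12] = pcommittee$pinea  (last char: 'a')
  sorted[13] = pineapcommittee$  (last char: '$')
  sorted[14] = tee$pineapcommit  (last char: 't')
  sorted[15] = ttee$pineapcommi  (last char: 'i')
Last column: eepentpmmoica$ti
Original string S is at sorted index 13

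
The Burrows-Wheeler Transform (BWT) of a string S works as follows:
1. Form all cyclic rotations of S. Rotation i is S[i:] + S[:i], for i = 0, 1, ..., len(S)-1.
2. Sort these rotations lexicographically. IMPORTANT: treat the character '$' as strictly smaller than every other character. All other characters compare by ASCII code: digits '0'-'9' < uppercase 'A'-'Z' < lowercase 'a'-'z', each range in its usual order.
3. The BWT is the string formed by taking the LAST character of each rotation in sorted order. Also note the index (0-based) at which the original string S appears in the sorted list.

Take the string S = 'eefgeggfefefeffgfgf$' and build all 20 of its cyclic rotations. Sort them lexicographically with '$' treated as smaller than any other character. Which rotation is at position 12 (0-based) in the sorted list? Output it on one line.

Answer: fgeggfefefeffgfgf$ee

Derivation:
All 20 rotations (rotation i = S[i:]+S[:i]):
  rot[0] = eefgeggfefefeffgfgf$
  rot[1] = efgeggfefefeffgfgf$e
  rot[2] = fgeggfefefeffgfgf$ee
  rot[3] = geggfefefeffgfgf$eef
  rot[4] = eggfefefeffgfgf$eefg
  rot[5] = ggfefefeffgfgf$eefge
  rot[6] = gfefefeffgfgf$eefgeg
  rot[7] = fefefeffgfgf$eefgegg
  rot[8] = efefeffgfgf$eefgeggf
  rot[9] = fefeffgfgf$eefgeggfe
  rot[10] = efeffgfgf$eefgeggfef
  rot[11] = feffgfgf$eefgeggfefe
  rot[12] = effgfgf$eefgeggfefef
  rot[13] = ffgfgf$eefgeggfefefe
  rot[14] = fgfgf$eefgeggfefefef
  rot[15] = gfgf$eefgeggfefefeff
  rot[16] = fgf$eefgeggfefefeffg
  rot[17] = gf$eefgeggfefefeffgf
  rot[18] = f$eefgeggfefefeffgfg
  rot[19] = $eefgeggfefefeffgfgf
Sorted (with $ < everything):
  sorted[0] = $eefgeggfefefeffgfgf
  sorted[1] = eefgeggfefefeffgfgf$
  sorted[2] = efefeffgfgf$eefgeggf
  sorted[3] = efeffgfgf$eefgeggfef
  sorted[4] = effgfgf$eefgeggfefef
  sorted[5] = efgeggfefefeffgfgf$e
  sorted[6] = eggfefefeffgfgf$eefg
  sorted[7] = f$eefgeggfefefeffgfg
  sorted[8] = fefefeffgfgf$eefgegg
  sorted[9] = fefeffgfgf$eefgeggfe
  sorted[10] = feffgfgf$eefgeggfefe
  sorted[11] = ffgfgf$eefgeggfefefe
  sorted[12] = fgeggfefefeffgfgf$ee
  sorted[13] = fgf$eefgeggfefefeffg
  sorted[14] = fgfgf$eefgeggfefefef
  sorted[15] = geggfefefeffgfgf$eef
  sorted[16] = gf$eefgeggfefefeffgf
  sorted[17] = gfefefeffgfgf$eefgeg
  sorted[18] = gfgf$eefgeggfefefeff
  sorted[19] = ggfefefeffgfgf$eefge
sorted[12] = fgeggfefefeffgfgf$ee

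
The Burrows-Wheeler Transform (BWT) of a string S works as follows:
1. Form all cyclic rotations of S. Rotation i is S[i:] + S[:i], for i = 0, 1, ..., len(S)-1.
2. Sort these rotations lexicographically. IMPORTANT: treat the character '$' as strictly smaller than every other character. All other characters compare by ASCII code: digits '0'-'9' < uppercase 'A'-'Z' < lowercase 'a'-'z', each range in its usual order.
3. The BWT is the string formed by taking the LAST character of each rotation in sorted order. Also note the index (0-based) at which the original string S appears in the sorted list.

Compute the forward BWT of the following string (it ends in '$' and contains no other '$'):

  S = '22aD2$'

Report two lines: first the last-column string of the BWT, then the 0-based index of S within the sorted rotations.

Answer: 2D$2a2
2

Derivation:
All 6 rotations (rotation i = S[i:]+S[:i]):
  rot[0] = 22aD2$
  rot[1] = 2aD2$2
  rot[2] = aD2$22
  rot[3] = D2$22a
  rot[4] = 2$22aD
  rot[5] = $22aD2
Sorted (with $ < everything):
  sorted[0] = $22aD2  (last char: '2')
  sorted[1] = 2$22aD  (last char: 'D')
  sorted[2] = 22aD2$  (last char: '$')
  sorted[3] = 2aD2$2  (last char: '2')
  sorted[4] = D2$22a  (last char: 'a')
  sorted[5] = aD2$22  (last char: '2')
Last column: 2D$2a2
Original string S is at sorted index 2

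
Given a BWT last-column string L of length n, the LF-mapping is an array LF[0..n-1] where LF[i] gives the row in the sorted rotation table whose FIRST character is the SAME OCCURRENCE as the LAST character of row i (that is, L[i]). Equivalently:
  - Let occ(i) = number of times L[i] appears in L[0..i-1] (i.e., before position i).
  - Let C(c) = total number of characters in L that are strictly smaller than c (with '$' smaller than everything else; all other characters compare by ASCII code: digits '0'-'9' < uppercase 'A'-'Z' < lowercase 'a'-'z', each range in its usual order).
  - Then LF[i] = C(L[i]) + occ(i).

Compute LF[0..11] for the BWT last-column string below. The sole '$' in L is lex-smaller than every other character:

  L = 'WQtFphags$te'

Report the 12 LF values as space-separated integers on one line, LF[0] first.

Answer: 3 2 10 1 8 7 4 6 9 0 11 5

Derivation:
Char counts: '$':1, 'F':1, 'Q':1, 'W':1, 'a':1, 'e':1, 'g':1, 'h':1, 'p':1, 's':1, 't':2
C (first-col start): C('$')=0, C('F')=1, C('Q')=2, C('W')=3, C('a')=4, C('e')=5, C('g')=6, C('h')=7, C('p')=8, C('s')=9, C('t')=10
L[0]='W': occ=0, LF[0]=C('W')+0=3+0=3
L[1]='Q': occ=0, LF[1]=C('Q')+0=2+0=2
L[2]='t': occ=0, LF[2]=C('t')+0=10+0=10
L[3]='F': occ=0, LF[3]=C('F')+0=1+0=1
L[4]='p': occ=0, LF[4]=C('p')+0=8+0=8
L[5]='h': occ=0, LF[5]=C('h')+0=7+0=7
L[6]='a': occ=0, LF[6]=C('a')+0=4+0=4
L[7]='g': occ=0, LF[7]=C('g')+0=6+0=6
L[8]='s': occ=0, LF[8]=C('s')+0=9+0=9
L[9]='$': occ=0, LF[9]=C('$')+0=0+0=0
L[10]='t': occ=1, LF[10]=C('t')+1=10+1=11
L[11]='e': occ=0, LF[11]=C('e')+0=5+0=5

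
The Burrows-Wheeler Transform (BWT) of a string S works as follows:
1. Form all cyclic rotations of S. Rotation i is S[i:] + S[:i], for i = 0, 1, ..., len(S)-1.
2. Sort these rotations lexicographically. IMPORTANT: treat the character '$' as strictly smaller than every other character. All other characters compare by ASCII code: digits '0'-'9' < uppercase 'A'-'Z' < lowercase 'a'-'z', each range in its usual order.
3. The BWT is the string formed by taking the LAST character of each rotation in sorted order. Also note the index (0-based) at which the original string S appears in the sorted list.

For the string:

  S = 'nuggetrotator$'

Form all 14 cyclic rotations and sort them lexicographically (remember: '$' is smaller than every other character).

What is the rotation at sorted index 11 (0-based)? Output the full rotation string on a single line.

Answer: tor$nuggetrota

Derivation:
All 14 rotations (rotation i = S[i:]+S[:i]):
  rot[0] = nuggetrotator$
  rot[1] = uggetrotator$n
  rot[2] = ggetrotator$nu
  rot[3] = getrotator$nug
  rot[4] = etrotator$nugg
  rot[5] = trotator$nugge
  rot[6] = rotator$nugget
  rot[7] = otator$nuggetr
  rot[8] = tator$nuggetro
  rot[9] = ator$nuggetrot
  rot[10] = tor$nuggetrota
  rot[11] = or$nuggetrotat
  rot[12] = r$nuggetrotato
  rot[13] = $nuggetrotator
Sorted (with $ < everything):
  sorted[0] = $nuggetrotator
  sorted[1] = ator$nuggetrot
  sorted[2] = etrotator$nugg
  sorted[3] = getrotator$nug
  sorted[4] = ggetrotator$nu
  sorted[5] = nuggetrotator$
  sorted[6] = or$nuggetrotat
  sorted[7] = otator$nuggetr
  sorted[8] = r$nuggetrotato
  sorted[9] = rotator$nugget
  sorted[10] = tator$nuggetro
  sorted[11] = tor$nuggetrota
  sorted[12] = trotator$nugge
  sorted[13] = uggetrotator$n
sorted[11] = tor$nuggetrota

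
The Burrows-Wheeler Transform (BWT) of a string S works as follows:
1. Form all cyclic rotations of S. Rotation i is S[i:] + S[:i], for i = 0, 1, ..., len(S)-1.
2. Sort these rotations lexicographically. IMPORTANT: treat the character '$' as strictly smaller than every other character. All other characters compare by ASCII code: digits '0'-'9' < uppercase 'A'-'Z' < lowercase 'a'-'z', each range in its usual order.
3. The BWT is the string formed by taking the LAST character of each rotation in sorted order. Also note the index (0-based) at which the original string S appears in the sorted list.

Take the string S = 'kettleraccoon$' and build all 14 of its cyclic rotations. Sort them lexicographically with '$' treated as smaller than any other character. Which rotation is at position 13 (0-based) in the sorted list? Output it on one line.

Answer: ttleraccoon$ke

Derivation:
All 14 rotations (rotation i = S[i:]+S[:i]):
  rot[0] = kettleraccoon$
  rot[1] = ettleraccoon$k
  rot[2] = ttleraccoon$ke
  rot[3] = tleraccoon$ket
  rot[4] = leraccoon$kett
  rot[5] = eraccoon$kettl
  rot[6] = raccoon$kettle
  rot[7] = accoon$kettler
  rot[8] = ccoon$kettlera
  rot[9] = coon$kettlerac
  rot[10] = oon$kettleracc
  rot[11] = on$kettleracco
  rot[12] = n$kettleraccoo
  rot[13] = $kettleraccoon
Sorted (with $ < everything):
  sorted[0] = $kettleraccoon
  sorted[1] = accoon$kettler
  sorted[2] = ccoon$kettlera
  sorted[3] = coon$kettlerac
  sorted[4] = eraccoon$kettl
  sorted[5] = ettleraccoon$k
  sorted[6] = kettleraccoon$
  sorted[7] = leraccoon$kett
  sorted[8] = n$kettleraccoo
  sorted[9] = on$kettleracco
  sorted[10] = oon$kettleracc
  sorted[11] = raccoon$kettle
  sorted[12] = tleraccoon$ket
  sorted[13] = ttleraccoon$ke
sorted[13] = ttleraccoon$ke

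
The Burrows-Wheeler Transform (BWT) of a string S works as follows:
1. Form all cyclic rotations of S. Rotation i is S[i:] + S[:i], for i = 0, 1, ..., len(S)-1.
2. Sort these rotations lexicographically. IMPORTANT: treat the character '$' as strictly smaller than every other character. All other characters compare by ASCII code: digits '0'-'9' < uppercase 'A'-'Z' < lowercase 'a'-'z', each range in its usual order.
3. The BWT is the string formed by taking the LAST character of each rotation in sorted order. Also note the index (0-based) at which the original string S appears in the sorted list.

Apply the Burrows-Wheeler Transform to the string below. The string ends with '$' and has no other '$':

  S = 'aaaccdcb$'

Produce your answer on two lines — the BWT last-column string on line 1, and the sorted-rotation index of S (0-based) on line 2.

All 9 rotations (rotation i = S[i:]+S[:i]):
  rot[0] = aaaccdcb$
  rot[1] = aaccdcb$a
  rot[2] = accdcb$aa
  rot[3] = ccdcb$aaa
  rot[4] = cdcb$aaac
  rot[5] = dcb$aaacc
  rot[6] = cb$aaaccd
  rot[7] = b$aaaccdc
  rot[8] = $aaaccdcb
Sorted (with $ < everything):
  sorted[0] = $aaaccdcb  (last char: 'b')
  sorted[1] = aaaccdcb$  (last char: '$')
  sorted[2] = aaccdcb$a  (last char: 'a')
  sorted[3] = accdcb$aa  (last char: 'a')
  sorted[4] = b$aaaccdc  (last char: 'c')
  sorted[5] = cb$aaaccd  (last char: 'd')
  sorted[6] = ccdcb$aaa  (last char: 'a')
  sorted[7] = cdcb$aaac  (last char: 'c')
  sorted[8] = dcb$aaacc  (last char: 'c')
Last column: b$aacdacc
Original string S is at sorted index 1

Answer: b$aacdacc
1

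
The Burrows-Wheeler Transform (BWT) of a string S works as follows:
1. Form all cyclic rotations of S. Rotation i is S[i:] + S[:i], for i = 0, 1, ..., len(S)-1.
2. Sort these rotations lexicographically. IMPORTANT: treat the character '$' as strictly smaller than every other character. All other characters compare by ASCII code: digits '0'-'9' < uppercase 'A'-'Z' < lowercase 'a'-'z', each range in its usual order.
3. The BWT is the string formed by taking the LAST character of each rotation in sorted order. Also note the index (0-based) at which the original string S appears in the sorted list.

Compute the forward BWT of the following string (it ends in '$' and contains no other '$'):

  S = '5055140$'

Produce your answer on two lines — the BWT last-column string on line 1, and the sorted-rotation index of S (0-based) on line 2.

Answer: 04551$50
5

Derivation:
All 8 rotations (rotation i = S[i:]+S[:i]):
  rot[0] = 5055140$
  rot[1] = 055140$5
  rot[2] = 55140$50
  rot[3] = 5140$505
  rot[4] = 140$5055
  rot[5] = 40$50551
  rot[6] = 0$505514
  rot[7] = $5055140
Sorted (with $ < everything):
  sorted[0] = $5055140  (last char: '0')
  sorted[1] = 0$505514  (last char: '4')
  sorted[2] = 055140$5  (last char: '5')
  sorted[3] = 140$5055  (last char: '5')
  sorted[4] = 40$50551  (last char: '1')
  sorted[5] = 5055140$  (last char: '$')
  sorted[6] = 5140$505  (last char: '5')
  sorted[7] = 55140$50  (last char: '0')
Last column: 04551$50
Original string S is at sorted index 5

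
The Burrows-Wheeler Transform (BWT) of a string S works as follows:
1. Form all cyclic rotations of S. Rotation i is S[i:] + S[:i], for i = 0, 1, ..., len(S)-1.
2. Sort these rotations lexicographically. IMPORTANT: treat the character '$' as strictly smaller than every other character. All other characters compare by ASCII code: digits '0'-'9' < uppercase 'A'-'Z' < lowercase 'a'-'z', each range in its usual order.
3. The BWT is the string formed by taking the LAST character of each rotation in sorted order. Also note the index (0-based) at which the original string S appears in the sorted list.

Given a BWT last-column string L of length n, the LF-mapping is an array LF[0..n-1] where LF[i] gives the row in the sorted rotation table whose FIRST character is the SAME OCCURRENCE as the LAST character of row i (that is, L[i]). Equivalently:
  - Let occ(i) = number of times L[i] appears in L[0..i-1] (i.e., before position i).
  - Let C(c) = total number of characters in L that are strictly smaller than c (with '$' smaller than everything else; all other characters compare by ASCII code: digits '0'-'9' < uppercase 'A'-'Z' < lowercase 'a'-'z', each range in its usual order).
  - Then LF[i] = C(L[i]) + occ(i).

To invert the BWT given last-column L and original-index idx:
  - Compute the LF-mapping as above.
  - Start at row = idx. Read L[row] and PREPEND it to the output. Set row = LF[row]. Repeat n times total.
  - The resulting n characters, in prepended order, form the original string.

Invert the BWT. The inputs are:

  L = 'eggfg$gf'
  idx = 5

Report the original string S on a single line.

Answer: gffggge$

Derivation:
LF mapping: 1 4 5 2 6 0 7 3
Walk LF starting at row 5, prepending L[row]:
  step 1: row=5, L[5]='$', prepend. Next row=LF[5]=0
  step 2: row=0, L[0]='e', prepend. Next row=LF[0]=1
  step 3: row=1, L[1]='g', prepend. Next row=LF[1]=4
  step 4: row=4, L[4]='g', prepend. Next row=LF[4]=6
  step 5: row=6, L[6]='g', prepend. Next row=LF[6]=7
  step 6: row=7, L[7]='f', prepend. Next row=LF[7]=3
  step 7: row=3, L[3]='f', prepend. Next row=LF[3]=2
  step 8: row=2, L[2]='g', prepend. Next row=LF[2]=5
Reversed output: gffggge$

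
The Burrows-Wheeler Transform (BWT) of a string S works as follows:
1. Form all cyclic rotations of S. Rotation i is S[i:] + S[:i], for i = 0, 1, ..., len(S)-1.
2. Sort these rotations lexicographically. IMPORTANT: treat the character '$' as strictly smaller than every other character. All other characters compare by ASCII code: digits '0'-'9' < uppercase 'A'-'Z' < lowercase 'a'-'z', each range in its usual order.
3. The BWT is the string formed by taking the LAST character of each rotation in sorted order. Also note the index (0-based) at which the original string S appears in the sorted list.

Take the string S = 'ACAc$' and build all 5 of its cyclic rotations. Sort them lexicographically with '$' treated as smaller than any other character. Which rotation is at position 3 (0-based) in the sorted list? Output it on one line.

All 5 rotations (rotation i = S[i:]+S[:i]):
  rot[0] = ACAc$
  rot[1] = CAc$A
  rot[2] = Ac$AC
  rot[3] = c$ACA
  rot[4] = $ACAc
Sorted (with $ < everything):
  sorted[0] = $ACAc
  sorted[1] = ACAc$
  sorted[2] = Ac$AC
  sorted[3] = CAc$A
  sorted[4] = c$ACA
sorted[3] = CAc$A

Answer: CAc$A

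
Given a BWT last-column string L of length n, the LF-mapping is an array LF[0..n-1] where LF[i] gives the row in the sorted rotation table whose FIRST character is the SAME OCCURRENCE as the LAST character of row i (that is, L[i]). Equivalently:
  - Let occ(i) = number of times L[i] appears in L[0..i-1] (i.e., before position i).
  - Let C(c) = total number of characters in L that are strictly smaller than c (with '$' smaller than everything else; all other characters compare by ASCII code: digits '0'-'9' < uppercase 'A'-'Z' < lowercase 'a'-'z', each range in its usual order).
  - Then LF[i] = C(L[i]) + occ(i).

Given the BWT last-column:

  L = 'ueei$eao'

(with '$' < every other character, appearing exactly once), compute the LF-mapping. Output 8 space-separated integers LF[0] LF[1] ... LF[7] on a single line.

Char counts: '$':1, 'a':1, 'e':3, 'i':1, 'o':1, 'u':1
C (first-col start): C('$')=0, C('a')=1, C('e')=2, C('i')=5, C('o')=6, C('u')=7
L[0]='u': occ=0, LF[0]=C('u')+0=7+0=7
L[1]='e': occ=0, LF[1]=C('e')+0=2+0=2
L[2]='e': occ=1, LF[2]=C('e')+1=2+1=3
L[3]='i': occ=0, LF[3]=C('i')+0=5+0=5
L[4]='$': occ=0, LF[4]=C('$')+0=0+0=0
L[5]='e': occ=2, LF[5]=C('e')+2=2+2=4
L[6]='a': occ=0, LF[6]=C('a')+0=1+0=1
L[7]='o': occ=0, LF[7]=C('o')+0=6+0=6

Answer: 7 2 3 5 0 4 1 6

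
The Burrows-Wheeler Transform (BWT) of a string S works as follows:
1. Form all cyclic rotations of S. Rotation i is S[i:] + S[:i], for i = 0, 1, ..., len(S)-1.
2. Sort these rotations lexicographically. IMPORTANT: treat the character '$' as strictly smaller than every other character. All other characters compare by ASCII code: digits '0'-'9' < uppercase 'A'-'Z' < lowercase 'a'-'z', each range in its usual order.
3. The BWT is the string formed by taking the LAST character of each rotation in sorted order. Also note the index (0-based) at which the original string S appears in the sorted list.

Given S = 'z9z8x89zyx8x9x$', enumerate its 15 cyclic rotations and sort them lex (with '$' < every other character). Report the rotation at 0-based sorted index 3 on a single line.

All 15 rotations (rotation i = S[i:]+S[:i]):
  rot[0] = z9z8x89zyx8x9x$
  rot[1] = 9z8x89zyx8x9x$z
  rot[2] = z8x89zyx8x9x$z9
  rot[3] = 8x89zyx8x9x$z9z
  rot[4] = x89zyx8x9x$z9z8
  rot[5] = 89zyx8x9x$z9z8x
  rot[6] = 9zyx8x9x$z9z8x8
  rot[7] = zyx8x9x$z9z8x89
  rot[8] = yx8x9x$z9z8x89z
  rot[9] = x8x9x$z9z8x89zy
  rot[10] = 8x9x$z9z8x89zyx
  rot[11] = x9x$z9z8x89zyx8
  rot[12] = 9x$z9z8x89zyx8x
  rot[13] = x$z9z8x89zyx8x9
  rot[14] = $z9z8x89zyx8x9x
Sorted (with $ < everything):
  sorted[0] = $z9z8x89zyx8x9x
  sorted[1] = 89zyx8x9x$z9z8x
  sorted[2] = 8x89zyx8x9x$z9z
  sorted[3] = 8x9x$z9z8x89zyx
  sorted[4] = 9x$z9z8x89zyx8x
  sorted[5] = 9z8x89zyx8x9x$z
  sorted[6] = 9zyx8x9x$z9z8x8
  sorted[7] = x$z9z8x89zyx8x9
  sorted[8] = x89zyx8x9x$z9z8
  sorted[9] = x8x9x$z9z8x89zy
  sorted[10] = x9x$z9z8x89zyx8
  sorted[11] = yx8x9x$z9z8x89z
  sorted[12] = z8x89zyx8x9x$z9
  sorted[13] = z9z8x89zyx8x9x$
  sorted[14] = zyx8x9x$z9z8x89
sorted[3] = 8x9x$z9z8x89zyx

Answer: 8x9x$z9z8x89zyx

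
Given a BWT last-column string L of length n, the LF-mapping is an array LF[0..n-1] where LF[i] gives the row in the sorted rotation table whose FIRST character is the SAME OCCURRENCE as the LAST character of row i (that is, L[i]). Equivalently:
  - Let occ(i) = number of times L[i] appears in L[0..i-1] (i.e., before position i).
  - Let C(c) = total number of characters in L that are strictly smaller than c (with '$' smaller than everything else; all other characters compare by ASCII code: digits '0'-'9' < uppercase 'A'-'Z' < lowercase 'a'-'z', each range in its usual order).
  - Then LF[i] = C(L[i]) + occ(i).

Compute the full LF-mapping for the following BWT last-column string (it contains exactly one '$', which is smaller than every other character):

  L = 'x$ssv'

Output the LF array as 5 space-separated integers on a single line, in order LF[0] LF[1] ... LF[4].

Answer: 4 0 1 2 3

Derivation:
Char counts: '$':1, 's':2, 'v':1, 'x':1
C (first-col start): C('$')=0, C('s')=1, C('v')=3, C('x')=4
L[0]='x': occ=0, LF[0]=C('x')+0=4+0=4
L[1]='$': occ=0, LF[1]=C('$')+0=0+0=0
L[2]='s': occ=0, LF[2]=C('s')+0=1+0=1
L[3]='s': occ=1, LF[3]=C('s')+1=1+1=2
L[4]='v': occ=0, LF[4]=C('v')+0=3+0=3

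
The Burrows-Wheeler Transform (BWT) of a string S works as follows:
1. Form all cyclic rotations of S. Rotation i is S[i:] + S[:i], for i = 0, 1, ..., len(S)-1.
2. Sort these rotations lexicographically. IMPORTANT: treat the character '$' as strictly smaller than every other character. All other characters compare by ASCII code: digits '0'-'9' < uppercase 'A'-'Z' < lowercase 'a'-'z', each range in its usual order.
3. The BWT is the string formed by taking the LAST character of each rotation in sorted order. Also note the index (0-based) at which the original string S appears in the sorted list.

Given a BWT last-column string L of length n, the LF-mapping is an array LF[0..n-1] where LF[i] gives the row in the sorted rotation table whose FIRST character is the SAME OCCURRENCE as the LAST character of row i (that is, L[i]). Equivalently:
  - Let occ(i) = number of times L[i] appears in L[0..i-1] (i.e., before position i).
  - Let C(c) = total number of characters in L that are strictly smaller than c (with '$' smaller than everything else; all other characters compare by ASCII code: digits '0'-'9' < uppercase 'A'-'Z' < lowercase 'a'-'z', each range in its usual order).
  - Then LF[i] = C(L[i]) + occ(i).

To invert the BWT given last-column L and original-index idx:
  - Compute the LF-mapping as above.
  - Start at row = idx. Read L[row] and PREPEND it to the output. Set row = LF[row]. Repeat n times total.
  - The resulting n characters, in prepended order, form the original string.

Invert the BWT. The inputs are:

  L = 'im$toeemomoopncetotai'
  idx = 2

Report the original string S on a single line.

Answer: committeeonomatopoei$

Derivation:
LF mapping: 6 8 0 18 12 3 4 9 13 10 14 15 17 11 2 5 19 16 20 1 7
Walk LF starting at row 2, prepending L[row]:
  step 1: row=2, L[2]='$', prepend. Next row=LF[2]=0
  step 2: row=0, L[0]='i', prepend. Next row=LF[0]=6
  step 3: row=6, L[6]='e', prepend. Next row=LF[6]=4
  step 4: row=4, L[4]='o', prepend. Next row=LF[4]=12
  step 5: row=12, L[12]='p', prepend. Next row=LF[12]=17
  step 6: row=17, L[17]='o', prepend. Next row=LF[17]=16
  step 7: row=16, L[16]='t', prepend. Next row=LF[16]=19
  step 8: row=19, L[19]='a', prepend. Next row=LF[19]=1
  step 9: row=1, L[1]='m', prepend. Next row=LF[1]=8
  step 10: row=8, L[8]='o', prepend. Next row=LF[8]=13
  step 11: row=13, L[13]='n', prepend. Next row=LF[13]=11
  step 12: row=11, L[11]='o', prepend. Next row=LF[11]=15
  step 13: row=15, L[15]='e', prepend. Next row=LF[15]=5
  step 14: row=5, L[5]='e', prepend. Next row=LF[5]=3
  step 15: row=3, L[3]='t', prepend. Next row=LF[3]=18
  step 16: row=18, L[18]='t', prepend. Next row=LF[18]=20
  step 17: row=20, L[20]='i', prepend. Next row=LF[20]=7
  step 18: row=7, L[7]='m', prepend. Next row=LF[7]=9
  step 19: row=9, L[9]='m', prepend. Next row=LF[9]=10
  step 20: row=10, L[10]='o', prepend. Next row=LF[10]=14
  step 21: row=14, L[14]='c', prepend. Next row=LF[14]=2
Reversed output: committeeonomatopoei$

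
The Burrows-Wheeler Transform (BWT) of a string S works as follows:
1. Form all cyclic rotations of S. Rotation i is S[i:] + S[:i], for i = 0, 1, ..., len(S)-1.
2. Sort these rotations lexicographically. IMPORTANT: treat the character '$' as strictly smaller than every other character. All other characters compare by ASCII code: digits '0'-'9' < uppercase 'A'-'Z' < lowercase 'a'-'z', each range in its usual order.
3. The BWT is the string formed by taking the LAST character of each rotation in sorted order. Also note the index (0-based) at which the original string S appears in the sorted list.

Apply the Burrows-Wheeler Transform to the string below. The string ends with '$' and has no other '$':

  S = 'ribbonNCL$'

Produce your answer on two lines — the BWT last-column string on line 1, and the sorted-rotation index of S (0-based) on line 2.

Answer: LNCnibrob$
9

Derivation:
All 10 rotations (rotation i = S[i:]+S[:i]):
  rot[0] = ribbonNCL$
  rot[1] = ibbonNCL$r
  rot[2] = bbonNCL$ri
  rot[3] = bonNCL$rib
  rot[4] = onNCL$ribb
  rot[5] = nNCL$ribbo
  rot[6] = NCL$ribbon
  rot[7] = CL$ribbonN
  rot[8] = L$ribbonNC
  rot[9] = $ribbonNCL
Sorted (with $ < everything):
  sorted[0] = $ribbonNCL  (last char: 'L')
  sorted[1] = CL$ribbonN  (last char: 'N')
  sorted[2] = L$ribbonNC  (last char: 'C')
  sorted[3] = NCL$ribbon  (last char: 'n')
  sorted[4] = bbonNCL$ri  (last char: 'i')
  sorted[5] = bonNCL$rib  (last char: 'b')
  sorted[6] = ibbonNCL$r  (last char: 'r')
  sorted[7] = nNCL$ribbo  (last char: 'o')
  sorted[8] = onNCL$ribb  (last char: 'b')
  sorted[9] = ribbonNCL$  (last char: '$')
Last column: LNCnibrob$
Original string S is at sorted index 9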